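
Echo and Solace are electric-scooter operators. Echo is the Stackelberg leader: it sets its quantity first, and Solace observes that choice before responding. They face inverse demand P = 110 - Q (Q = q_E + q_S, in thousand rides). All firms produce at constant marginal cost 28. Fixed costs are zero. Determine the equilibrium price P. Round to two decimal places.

48.50

Solve by backward induction. Given q_E, the follower Solace maximises π_S = (110 - q_E - q_S)q_S - 28q_S.
Follower FOC: 82 - q_E - 2q_S = 0, so q_S(q_E) = (82 - q_E)/2.
Echo substitutes q_S(q_E) into its own profit: π_E = q_E(110 - q_E - (82 - q_E)/2) - 28q_E = (69 - (1/2)q_E)q_E - 28q_E.
The leader's first-order condition 41 - q_E = 0 yields q_E = 41.
Then q_S = (82 - 41)/2 = 41/2.
Total output Q = 123/2, so price P = 110 - 123/2 = 97/2.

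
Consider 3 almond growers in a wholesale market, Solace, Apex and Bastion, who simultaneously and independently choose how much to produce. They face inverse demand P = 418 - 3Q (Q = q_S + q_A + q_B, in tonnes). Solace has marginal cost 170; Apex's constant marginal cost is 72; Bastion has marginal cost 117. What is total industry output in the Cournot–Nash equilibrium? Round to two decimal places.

Solace's profit: π_S = (418 - 3Q)q_S - (170q_S). Setting ∂π_S/∂q_S = 0: 248 - 6q_S - 3(q_A + q_B) = 0.
Apex's first-order condition: 346 - 6q_A - 3(q_S + q_B) = 0.
Bastion's first-order condition: 301 - 6q_B - 3(q_S + q_A) = 0.
Summing all 3 equations gives 895 − 12Q = 0, hence Q = 895/12.
Back-substituting: q_S = (248 − 895/4)/3 = 97/12, q_A = (346 − 895/4)/3 = 163/4, q_B = (301 − 895/4)/3 = 103/4.
Total output Q = 97/12 + 163/4 + 103/4 = 895/12.

74.58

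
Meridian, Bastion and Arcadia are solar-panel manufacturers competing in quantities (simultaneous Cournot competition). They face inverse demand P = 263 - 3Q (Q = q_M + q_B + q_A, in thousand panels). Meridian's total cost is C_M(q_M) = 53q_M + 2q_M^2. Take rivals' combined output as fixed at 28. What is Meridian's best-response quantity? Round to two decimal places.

With rivals' combined output fixed at 28, Meridian's profit is π_M = (263 - 3·28 - 3q_M)q_M - (53q_M + 2q_M²) = (179 - 3q_M)q_M - (53q_M + 2q_M²).
∂π_M/∂q_M = 126 - 10q_M = 0, so q_M = 63/5.

12.60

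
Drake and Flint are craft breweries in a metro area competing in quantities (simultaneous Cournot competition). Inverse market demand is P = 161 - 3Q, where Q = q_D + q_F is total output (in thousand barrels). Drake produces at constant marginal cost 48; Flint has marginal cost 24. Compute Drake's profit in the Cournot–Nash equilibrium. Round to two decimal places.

293.37

Drake's profit: π_D = (161 - 3Q)q_D - (48q_D). Setting ∂π_D/∂q_D = 0: 113 - 6q_D - 3(q_F) = 0.
Flint's first-order condition: 137 - 6q_F - 3(q_D) = 0.
So q_D = (113 - 3q_F)/6 and q_F = (137 - 3q_D)/6.
Substituting one into the other gives q_D = 89/9 and q_F = 161/9.
Price P = 161 - 3·(250/9) = 233/3.
Drake's profit: (233/3 - 48)·(89/9) = 293.3704.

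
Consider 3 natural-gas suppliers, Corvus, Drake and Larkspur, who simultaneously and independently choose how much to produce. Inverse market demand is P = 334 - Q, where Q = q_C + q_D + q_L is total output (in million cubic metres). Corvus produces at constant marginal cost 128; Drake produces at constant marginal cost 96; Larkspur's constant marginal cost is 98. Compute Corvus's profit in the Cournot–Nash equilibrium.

1296

Corvus's profit: π_C = (334 - Q)q_C - (128q_C). Setting ∂π_C/∂q_C = 0: 206 - 2q_C - (q_D + q_L) = 0.
Drake's first-order condition: 238 - 2q_D - (q_C + q_L) = 0.
Larkspur's first-order condition: 236 - 2q_L - (q_C + q_D) = 0.
Adding the 3 conditions: 680 − 2Q − 2Q = 0, i.e. Q = 170.
Back-substituting: q_C = (206 − 170) = 36, q_D = (238 − 170) = 68, q_L = (236 − 170) = 66.
Price P = 334 - 170 = 164.
Corvus's profit: (164 - 128)·36 = 1296.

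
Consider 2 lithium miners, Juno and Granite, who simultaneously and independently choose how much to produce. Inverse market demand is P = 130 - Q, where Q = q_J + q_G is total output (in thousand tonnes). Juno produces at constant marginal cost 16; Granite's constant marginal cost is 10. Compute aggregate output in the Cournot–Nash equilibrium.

78

Juno's profit: π_J = (130 - Q)q_J - (16q_J). Setting ∂π_J/∂q_J = 0: 114 - 2q_J - (q_G) = 0.
Granite's first-order condition: 120 - 2q_G - (q_J) = 0.
So q_J = (114 - q_G)/2 and q_G = (120 - q_J)/2.
Solving the pair: q_J = 36, q_G = 42.
Total output Q = 36 + 42 = 78.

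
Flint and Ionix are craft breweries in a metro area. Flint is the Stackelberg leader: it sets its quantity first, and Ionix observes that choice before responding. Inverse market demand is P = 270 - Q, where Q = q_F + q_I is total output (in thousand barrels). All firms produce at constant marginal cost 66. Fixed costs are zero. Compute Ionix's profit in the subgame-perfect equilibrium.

Solve by backward induction. Given q_F, the follower Ionix maximises π_I = (270 - q_F - q_I)q_I - 66q_I.
Follower FOC: 204 - q_F - 2q_I = 0, so q_I(q_F) = (204 - q_F)/2.
Flint substitutes q_I(q_F) into its own profit: π_F = q_F(270 - q_F - (204 - q_F)/2) - 66q_F = (168 - (1/2)q_F)q_F - 66q_F.
Leader FOC: 102 - q_F = 0, so q_F = 102.
Then q_I = (204 - 102)/2 = 51.
Price P = 270 - 153 = 117.
Ionix's profit: (117 - 66)·51 = 2601.

2601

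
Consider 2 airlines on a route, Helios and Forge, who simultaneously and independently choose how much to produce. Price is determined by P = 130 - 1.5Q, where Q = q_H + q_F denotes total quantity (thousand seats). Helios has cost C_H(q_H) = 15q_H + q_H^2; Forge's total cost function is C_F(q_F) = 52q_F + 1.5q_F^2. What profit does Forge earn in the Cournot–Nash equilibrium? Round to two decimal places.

Helios's profit: π_H = (130 - 1.5Q)q_H - (15q_H + q_H²). Setting ∂π_H/∂q_H = 0: 115 - 5q_H - (3/2)(q_F) = 0.
Forge's profit: π_F = (130 - 1.5Q)q_F - (52q_F + (3/2)q_F²). Setting ∂π_F/∂q_F = 0: 78 - 6q_F - (3/2)(q_H) = 0.
Rearranging gives the reaction functions q_H = (115 - (3/2)q_F)/5 and q_F = (78 - (3/2)q_H)/6.
Solving the pair: q_H = 764/37, q_F = 290/37.
Price P = 130 - (3/2)·(1054/37) = 87.2703.
Forge's profit: 87.2703·(290/37) - 52·(290/37) - (3/2)(290/37)² = 184.2951.

184.30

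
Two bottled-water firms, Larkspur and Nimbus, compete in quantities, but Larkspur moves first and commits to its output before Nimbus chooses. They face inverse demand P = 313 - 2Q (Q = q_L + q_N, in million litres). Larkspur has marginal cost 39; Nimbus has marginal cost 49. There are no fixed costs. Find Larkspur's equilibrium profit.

5041

Solve by backward induction. Given q_L, the follower Nimbus maximises π_N = (313 - 2q_L - 2q_N)q_N - 49q_N.
Setting the follower's marginal profit to zero, 264 - 2q_L - 4q_N = 0, i.e. q_N = (264 - 2q_L)/4.
The leader anticipates this reaction. Substituting into P = 313 - 2Q gives P = 181 - q_L, so π_L = (181 - q_L)q_L - 39q_L.
Maximising: ∂π_L/∂q_L = 142 - 2q_L = 0, giving q_L = 71.
Then q_N = (264 - 2·71)/4 = 61/2.
Price P = 313 - 2·(203/2) = 110.
Larkspur's profit: (110 - 39)·71 = 5041.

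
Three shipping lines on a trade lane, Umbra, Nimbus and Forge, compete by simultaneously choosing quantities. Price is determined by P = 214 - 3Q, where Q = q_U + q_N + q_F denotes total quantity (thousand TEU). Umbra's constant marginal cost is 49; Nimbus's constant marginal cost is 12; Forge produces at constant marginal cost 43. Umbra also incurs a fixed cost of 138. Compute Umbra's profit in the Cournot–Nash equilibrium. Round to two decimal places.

Umbra's profit: π_U = (214 - 3Q)q_U - (49q_U). Setting ∂π_U/∂q_U = 0: 165 - 6q_U - 3(q_N + q_F) = 0.
Nimbus's profit: π_N = (214 - 3Q)q_N - (12q_N). Setting ∂π_N/∂q_N = 0: 202 - 6q_N - 3(q_U + q_F) = 0.
Forge's profit: π_F = (214 - 3Q)q_F - (43q_F). Setting ∂π_F/∂q_F = 0: 171 - 6q_F - 3(q_U + q_N) = 0.
Adding the 3 conditions: 538 − 6Q − 6Q = 0, i.e. Q = 269/6.
Back-substituting: q_U = (165 − 269/2)/3 = 61/6, q_N = (202 − 269/2)/3 = 45/2, q_F = (171 − 269/2)/3 = 73/6.
Price P = 214 - 3·(269/6) = 159/2.
Umbra's profit: (159/2 - 49)·(61/6) - 138 = 172.0833.

172.08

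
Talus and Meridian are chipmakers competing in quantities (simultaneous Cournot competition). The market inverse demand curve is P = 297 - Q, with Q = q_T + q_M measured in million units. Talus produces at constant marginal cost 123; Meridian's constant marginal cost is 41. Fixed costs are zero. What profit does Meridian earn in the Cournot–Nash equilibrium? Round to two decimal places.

12693.78

Talus's profit: π_T = (297 - Q)q_T - (123q_T). Setting ∂π_T/∂q_T = 0: 174 - 2q_T - (q_M) = 0.
Meridian's first-order condition: 256 - 2q_M - (q_T) = 0.
Best responses: q_T = (174 - q_M)/2, q_M = (256 - q_T)/2.
Solving the pair: q_T = 92/3, q_M = 338/3.
Price P = 297 - 430/3 = 461/3.
Meridian's profit: (461/3 - 41)·(338/3) = 12693.7778.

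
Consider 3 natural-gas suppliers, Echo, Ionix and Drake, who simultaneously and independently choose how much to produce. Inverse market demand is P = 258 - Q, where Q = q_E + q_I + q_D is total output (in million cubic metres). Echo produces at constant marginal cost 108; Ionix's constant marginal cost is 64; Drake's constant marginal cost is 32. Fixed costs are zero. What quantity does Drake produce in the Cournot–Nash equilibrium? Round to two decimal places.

83.50

Echo's profit: π_E = (258 - Q)q_E - (108q_E). Setting ∂π_E/∂q_E = 0: 150 - 2q_E - (q_I + q_D) = 0.
Ionix's first-order condition: 194 - 2q_I - (q_E + q_D) = 0.
Drake's profit: π_D = (258 - Q)q_D - (32q_D). Setting ∂π_D/∂q_D = 0: 226 - 2q_D - (q_E + q_I) = 0.
Summing all 3 equations gives 570 − 4Q = 0, hence Q = 285/2.
Back-substituting: q_E = (150 − 285/2) = 15/2, q_I = (194 − 285/2) = 103/2, q_D = (226 − 285/2) = 167/2.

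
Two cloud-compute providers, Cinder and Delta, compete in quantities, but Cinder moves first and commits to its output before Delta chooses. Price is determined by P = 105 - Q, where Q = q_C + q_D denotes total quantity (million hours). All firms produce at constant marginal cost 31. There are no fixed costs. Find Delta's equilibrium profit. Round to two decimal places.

Solve by backward induction. Given q_C, the follower Delta maximises π_D = (105 - q_C - q_D)q_D - 31q_D.
∂π_D/∂q_D = 74 - q_C - 2q_D = 0 gives the reaction function q_D = (74 - q_C)/2.
The leader anticipates this reaction. Substituting into P = 105 - Q gives P = 68 - (1/2)q_C, so π_C = (68 - (1/2)q_C)q_C - 31q_C.
Maximising: ∂π_C/∂q_C = 37 - q_C = 0, giving q_C = 37.
Then q_D = (74 - 37)/2 = 37/2.
Price P = 105 - 111/2 = 99/2.
Delta's profit: (99/2 - 31)·(37/2) = 1369/4.

342.25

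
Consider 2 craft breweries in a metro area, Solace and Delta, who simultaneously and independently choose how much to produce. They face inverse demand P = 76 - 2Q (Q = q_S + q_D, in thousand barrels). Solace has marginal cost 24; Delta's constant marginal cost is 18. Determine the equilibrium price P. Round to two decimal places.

39.33

Solace's profit: π_S = (76 - 2Q)q_S - (24q_S). Setting ∂π_S/∂q_S = 0: 52 - 4q_S - 2(q_D) = 0.
Delta's profit: π_D = (76 - 2Q)q_D - (18q_D). Setting ∂π_D/∂q_D = 0: 58 - 4q_D - 2(q_S) = 0.
Rearranging gives the reaction functions q_S = (52 - 2q_D)/4 and q_D = (58 - 2q_S)/4.
Solving the pair: q_S = 23/3, q_D = 32/3.
Total output Q = 55/3, so price P = 76 - 2·(55/3) = 118/3.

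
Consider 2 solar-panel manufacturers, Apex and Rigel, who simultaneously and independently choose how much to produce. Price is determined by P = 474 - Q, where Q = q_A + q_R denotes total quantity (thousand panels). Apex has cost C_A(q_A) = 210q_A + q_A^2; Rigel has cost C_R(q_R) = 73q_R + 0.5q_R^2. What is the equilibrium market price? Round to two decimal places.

Apex's profit: π_A = (474 - Q)q_A - (210q_A + q_A²). Setting ∂π_A/∂q_A = 0: 264 - 4q_A - (q_R) = 0.
Rigel's first-order condition: 401 - 3q_R - (q_A) = 0.
Rearranging gives the reaction functions q_A = (264 - q_R)/4 and q_R = (401 - q_A)/3.
Solving the pair: q_A = 391/11, q_R = 1340/11.
Total output Q = 1731/11, so price P = 474 - 1731/11 = 316.6364.

316.64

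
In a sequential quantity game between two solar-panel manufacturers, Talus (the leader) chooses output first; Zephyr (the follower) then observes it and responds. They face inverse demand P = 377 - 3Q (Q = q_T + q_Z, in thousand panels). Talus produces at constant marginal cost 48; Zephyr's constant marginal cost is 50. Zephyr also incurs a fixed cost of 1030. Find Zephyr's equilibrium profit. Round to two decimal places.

The follower Zephyr best-responds to any q_T: π_Z = (377 - 3Q)q_Z - 50q_Z.
Setting the follower's marginal profit to zero, 327 - 3q_T - 6q_Z = 0, i.e. q_Z = (327 - 3q_T)/6.
Talus substitutes q_Z(q_T) into its own profit: π_T = q_T(377 - 3q_T - (327 - 3q_T)/2) - 48q_T = (427/2 - (3/2)q_T)q_T - 48q_T.
Maximising: ∂π_T/∂q_T = 331/2 - 3q_T = 0, giving q_T = 331/6.
Then q_Z = (327 - 3·(331/6))/6 = 323/12.
Price P = 377 - 3·(985/12) = 523/4.
Zephyr's profit: (523/4 - 50)·(323/12) - 1030 = 1143.5208.

1143.52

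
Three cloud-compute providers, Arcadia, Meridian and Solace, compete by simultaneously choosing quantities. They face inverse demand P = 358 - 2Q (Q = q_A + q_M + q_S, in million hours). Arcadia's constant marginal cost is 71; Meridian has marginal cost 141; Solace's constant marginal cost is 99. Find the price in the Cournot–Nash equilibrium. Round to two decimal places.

Arcadia's profit: π_A = (358 - 2Q)q_A - (71q_A). Setting ∂π_A/∂q_A = 0: 287 - 4q_A - 2(q_M + q_S) = 0.
Meridian's profit: π_M = (358 - 2Q)q_M - (141q_M). Setting ∂π_M/∂q_M = 0: 217 - 4q_M - 2(q_A + q_S) = 0.
Solace's profit: π_S = (358 - 2Q)q_S - (99q_S). Setting ∂π_S/∂q_S = 0: 259 - 4q_S - 2(q_A + q_M) = 0.
Adding the 3 conditions: 763 − 4Q − 4Q = 0, i.e. Q = 763/8.
Back-substituting: q_A = (287 − 763/4)/2 = 385/8, q_M = (217 − 763/4)/2 = 105/8, q_S = (259 − 763/4)/2 = 273/8.
Total output Q = 763/8, so price P = 358 - 2·(763/8) = 669/4.

167.25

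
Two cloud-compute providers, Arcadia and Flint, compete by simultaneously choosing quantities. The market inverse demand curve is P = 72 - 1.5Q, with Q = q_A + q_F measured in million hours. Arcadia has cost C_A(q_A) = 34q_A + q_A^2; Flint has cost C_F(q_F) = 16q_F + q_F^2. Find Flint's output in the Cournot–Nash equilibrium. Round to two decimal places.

Arcadia's profit: π_A = (72 - 1.5Q)q_A - (34q_A + q_A²). Setting ∂π_A/∂q_A = 0: 38 - 5q_A - (3/2)(q_F) = 0.
Flint's profit: π_F = (72 - 1.5Q)q_F - (16q_F + q_F²). Setting ∂π_F/∂q_F = 0: 56 - 5q_F - (3/2)(q_A) = 0.
Best responses: q_A = (38 - (3/2)q_F)/5, q_F = (56 - (3/2)q_A)/5.
Solving the pair: q_A = 424/91, q_F = 892/91.

9.80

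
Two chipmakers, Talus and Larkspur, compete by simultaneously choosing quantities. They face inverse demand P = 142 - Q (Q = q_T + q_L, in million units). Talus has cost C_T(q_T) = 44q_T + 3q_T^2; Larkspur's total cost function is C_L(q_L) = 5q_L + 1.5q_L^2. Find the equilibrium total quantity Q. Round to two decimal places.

Talus's profit: π_T = (142 - Q)q_T - (44q_T + 3q_T²). Setting ∂π_T/∂q_T = 0: 98 - 8q_T - (q_L) = 0.
Larkspur's profit: π_L = (142 - Q)q_L - (5q_L + (3/2)q_L²). Setting ∂π_L/∂q_L = 0: 137 - 5q_L - (q_T) = 0.
So q_T = (98 - q_L)/8 and q_L = (137 - q_T)/5.
Substituting one into the other gives q_T = 353/39 and q_L = 998/39.
Total output Q = 353/39 + 998/39 = 1351/39.

34.64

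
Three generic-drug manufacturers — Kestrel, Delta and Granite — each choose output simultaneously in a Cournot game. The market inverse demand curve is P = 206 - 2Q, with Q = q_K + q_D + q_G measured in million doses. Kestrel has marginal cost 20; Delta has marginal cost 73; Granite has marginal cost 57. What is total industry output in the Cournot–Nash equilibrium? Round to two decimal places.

58.50

Kestrel's profit: π_K = (206 - 2Q)q_K - (20q_K). Setting ∂π_K/∂q_K = 0: 186 - 4q_K - 2(q_D + q_G) = 0.
Delta's first-order condition: 133 - 4q_D - 2(q_K + q_G) = 0.
Granite's first-order condition: 149 - 4q_G - 2(q_K + q_D) = 0.
Adding the 3 first-order conditions: 468 − 8Q = 0, so Q = 117/2.
Back-substituting: q_K = (186 − 117)/2 = 69/2, q_D = (133 − 117)/2 = 8, q_G = (149 − 117)/2 = 16.
Total output Q = 69/2 + 8 + 16 = 117/2.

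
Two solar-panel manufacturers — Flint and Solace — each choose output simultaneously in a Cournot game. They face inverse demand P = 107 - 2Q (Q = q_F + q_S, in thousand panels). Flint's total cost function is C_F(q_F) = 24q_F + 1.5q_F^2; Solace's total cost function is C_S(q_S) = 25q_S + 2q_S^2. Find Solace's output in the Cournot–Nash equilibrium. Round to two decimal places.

Flint's profit: π_F = (107 - 2Q)q_F - (24q_F + (3/2)q_F²). Setting ∂π_F/∂q_F = 0: 83 - 7q_F - 2(q_S) = 0.
Solace's first-order condition: 82 - 8q_S - 2(q_F) = 0.
So q_F = (83 - 2q_S)/7 and q_S = (82 - 2q_F)/8.
Solving the pair: q_F = 125/13, q_S = 102/13.

7.85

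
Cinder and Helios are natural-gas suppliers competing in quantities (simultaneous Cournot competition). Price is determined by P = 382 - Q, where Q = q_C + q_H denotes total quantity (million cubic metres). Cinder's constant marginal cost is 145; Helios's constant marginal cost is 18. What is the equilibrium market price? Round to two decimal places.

181.67

Cinder's profit: π_C = (382 - Q)q_C - (145q_C). Setting ∂π_C/∂q_C = 0: 237 - 2q_C - (q_H) = 0.
Helios's profit: π_H = (382 - Q)q_H - (18q_H). Setting ∂π_H/∂q_H = 0: 364 - 2q_H - (q_C) = 0.
Best responses: q_C = (237 - q_H)/2, q_H = (364 - q_C)/2.
Substituting one into the other gives q_C = 110/3 and q_H = 491/3.
Total output Q = 601/3, so price P = 382 - 601/3 = 545/3.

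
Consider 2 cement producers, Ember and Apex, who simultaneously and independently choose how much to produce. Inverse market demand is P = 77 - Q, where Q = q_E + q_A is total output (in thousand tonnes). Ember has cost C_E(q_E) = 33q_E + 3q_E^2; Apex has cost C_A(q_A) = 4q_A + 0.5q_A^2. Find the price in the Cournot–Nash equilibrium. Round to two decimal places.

Ember's profit: π_E = (77 - Q)q_E - (33q_E + 3q_E²). Setting ∂π_E/∂q_E = 0: 44 - 8q_E - (q_A) = 0.
Apex's profit: π_A = (77 - Q)q_A - (4q_A + (1/2)q_A²). Setting ∂π_A/∂q_A = 0: 73 - 3q_A - (q_E) = 0.
Rearranging gives the reaction functions q_E = (44 - q_A)/8 and q_A = (73 - q_E)/3.
Substituting one into the other gives q_E = 59/23 and q_A = 540/23.
Total output Q = 599/23, so price P = 77 - 599/23 = 1172/23.

50.96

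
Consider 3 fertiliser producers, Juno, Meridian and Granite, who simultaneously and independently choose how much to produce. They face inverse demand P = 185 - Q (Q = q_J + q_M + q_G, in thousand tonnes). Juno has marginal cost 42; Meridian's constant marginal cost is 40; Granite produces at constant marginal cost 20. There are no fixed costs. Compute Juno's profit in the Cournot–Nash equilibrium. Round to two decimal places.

885.06

Juno's profit: π_J = (185 - Q)q_J - (42q_J). Setting ∂π_J/∂q_J = 0: 143 - 2q_J - (q_M + q_G) = 0.
Meridian's first-order condition: 145 - 2q_M - (q_J + q_G) = 0.
Granite's first-order condition: 165 - 2q_G - (q_J + q_M) = 0.
Adding the 3 conditions: 453 − 2Q − 2Q = 0, i.e. Q = 453/4.
Back-substituting: q_J = (143 − 453/4) = 119/4, q_M = (145 − 453/4) = 127/4, q_G = (165 − 453/4) = 207/4.
Price P = 185 - 453/4 = 287/4.
Juno's profit: (287/4 - 42)·(119/4) = 885.0625.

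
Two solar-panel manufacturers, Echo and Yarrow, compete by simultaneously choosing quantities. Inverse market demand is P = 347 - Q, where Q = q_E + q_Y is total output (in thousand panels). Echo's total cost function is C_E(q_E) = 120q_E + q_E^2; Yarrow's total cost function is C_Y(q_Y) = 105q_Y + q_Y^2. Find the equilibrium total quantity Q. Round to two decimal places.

Echo's profit: π_E = (347 - Q)q_E - (120q_E + q_E²). Setting ∂π_E/∂q_E = 0: 227 - 4q_E - (q_Y) = 0.
Yarrow's first-order condition: 242 - 4q_Y - (q_E) = 0.
Best responses: q_E = (227 - q_Y)/4, q_Y = (242 - q_E)/4.
Solving the pair: q_E = 222/5, q_Y = 247/5.
Total output Q = 222/5 + 247/5 = 469/5.

93.80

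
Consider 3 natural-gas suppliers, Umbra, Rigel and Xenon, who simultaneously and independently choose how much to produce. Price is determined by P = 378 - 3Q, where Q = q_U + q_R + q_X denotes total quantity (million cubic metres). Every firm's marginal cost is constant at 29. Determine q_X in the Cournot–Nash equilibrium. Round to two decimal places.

A representative firm's profit is π_i = q_i(378 - 3Q) - 29q_i.
Setting ∂π_i/∂q_i = 0 with rivals' quantities fixed: 349 - 6q_i - 3·Σ_{j≠i} q_j = 0.
With identical firms every q_j equals q_i, so Σ_{j≠i} q_j = 2q_i and 349 = 12q_i, giving q_i = 349/12.

29.08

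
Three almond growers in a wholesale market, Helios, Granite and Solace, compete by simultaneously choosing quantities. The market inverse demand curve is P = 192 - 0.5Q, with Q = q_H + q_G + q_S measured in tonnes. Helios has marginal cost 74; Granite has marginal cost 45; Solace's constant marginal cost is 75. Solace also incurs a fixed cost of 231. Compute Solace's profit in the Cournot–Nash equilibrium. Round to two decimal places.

Helios's profit: π_H = (192 - 0.5Q)q_H - (74q_H). Setting ∂π_H/∂q_H = 0: 118 - q_H - (1/2)(q_G + q_S) = 0.
Granite's first-order condition: 147 - q_G - (1/2)(q_H + q_S) = 0.
Solace's first-order condition: 117 - q_S - (1/2)(q_H + q_G) = 0.
Adding the 3 first-order conditions: 382 − 2Q = 0, so Q = 191.
Back-substituting: q_H = (118 − 191/2)/(1/2) = 45, q_G = (147 − 191/2)/(1/2) = 103, q_S = (117 − 191/2)/(1/2) = 43.
Price P = 192 - (1/2)·191 = 193/2.
Solace's profit: (193/2 - 75)·43 - 231 = 1387/2.

693.50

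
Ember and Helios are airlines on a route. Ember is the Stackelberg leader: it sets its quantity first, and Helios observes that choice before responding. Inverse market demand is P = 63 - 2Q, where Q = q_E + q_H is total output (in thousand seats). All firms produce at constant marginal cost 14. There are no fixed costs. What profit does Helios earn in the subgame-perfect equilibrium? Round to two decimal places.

Solve by backward induction. Given q_E, the follower Helios maximises π_H = (63 - 2q_E - 2q_H)q_H - 14q_H.
∂π_H/∂q_H = 49 - 2q_E - 4q_H = 0 gives the reaction function q_H = (49 - 2q_E)/4.
The leader anticipates this reaction. Substituting into P = 63 - 2Q gives P = 77/2 - q_E, so π_E = (77/2 - q_E)q_E - 14q_E.
The leader's first-order condition 49/2 - 2q_E = 0 yields q_E = 49/4.
Then q_H = (49 - 2·(49/4))/4 = 49/8.
Price P = 63 - 2·(147/8) = 105/4.
Helios's profit: (105/4 - 14)·(49/8) = 75.0313.

75.03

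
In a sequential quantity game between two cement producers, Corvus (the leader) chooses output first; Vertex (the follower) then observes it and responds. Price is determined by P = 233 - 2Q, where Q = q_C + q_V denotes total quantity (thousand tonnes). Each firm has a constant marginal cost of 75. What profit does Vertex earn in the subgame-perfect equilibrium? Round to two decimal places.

780.13

Solve by backward induction. Given q_C, the follower Vertex maximises π_V = (233 - 2q_C - 2q_V)q_V - 75q_V.
∂π_V/∂q_V = 158 - 2q_C - 4q_V = 0 gives the reaction function q_V = (158 - 2q_C)/4.
Corvus substitutes q_V(q_C) into its own profit: π_C = q_C(233 - 2q_C - (158 - 2q_C)/2) - 75q_C = (154 - q_C)q_C - 75q_C.
Leader FOC: 79 - 2q_C = 0, so q_C = 79/2.
Then q_V = (158 - 2·(79/2))/4 = 79/4.
Price P = 233 - 2·(237/4) = 229/2.
Vertex's profit: (229/2 - 75)·(79/4) = 780.1250.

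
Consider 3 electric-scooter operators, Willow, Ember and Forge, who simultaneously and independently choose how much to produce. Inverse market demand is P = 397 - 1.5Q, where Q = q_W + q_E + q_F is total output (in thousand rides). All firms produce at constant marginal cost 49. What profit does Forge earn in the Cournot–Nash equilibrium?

Each firm earns π_i = (397 - 1.5Q)q_i - 49q_i.
Setting ∂π_i/∂q_i = 0 with rivals' quantities fixed: 348 - 3q_i - (3/2)·Σ_{j≠i} q_j = 0.
By symmetry each firm produces the same amount; substituting Σ_{j≠i} q_j = 2q_i yields q_i = 348/6 = 58.
Price P = 397 - (3/2)·174 = 136.
Forge's profit: (136 - 49)·58 = 5046.

5046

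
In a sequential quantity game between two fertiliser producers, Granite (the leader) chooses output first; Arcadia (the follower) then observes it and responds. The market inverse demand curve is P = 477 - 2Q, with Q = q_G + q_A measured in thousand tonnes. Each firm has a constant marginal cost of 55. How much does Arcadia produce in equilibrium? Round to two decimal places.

Solve by backward induction. Given q_G, the follower Arcadia maximises π_A = (477 - 2q_G - 2q_A)q_A - 55q_A.
Setting the follower's marginal profit to zero, 422 - 2q_G - 4q_A = 0, i.e. q_A = (422 - 2q_G)/4.
The leader anticipates this reaction. Substituting into P = 477 - 2Q gives P = 266 - q_G, so π_G = (266 - q_G)q_G - 55q_G.
The leader's first-order condition 211 - 2q_G = 0 yields q_G = 211/2.
Then q_A = (422 - 2·(211/2))/4 = 211/4.

52.75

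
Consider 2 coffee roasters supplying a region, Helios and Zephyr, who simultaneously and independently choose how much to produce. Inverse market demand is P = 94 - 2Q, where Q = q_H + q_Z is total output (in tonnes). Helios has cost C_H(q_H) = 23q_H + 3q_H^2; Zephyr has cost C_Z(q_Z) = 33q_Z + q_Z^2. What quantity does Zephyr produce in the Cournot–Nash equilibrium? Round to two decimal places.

8.36

Helios's profit: π_H = (94 - 2Q)q_H - (23q_H + 3q_H²). Setting ∂π_H/∂q_H = 0: 71 - 10q_H - 2(q_Z) = 0.
Zephyr's profit: π_Z = (94 - 2Q)q_Z - (33q_Z + q_Z²). Setting ∂π_Z/∂q_Z = 0: 61 - 6q_Z - 2(q_H) = 0.
So q_H = (71 - 2q_Z)/10 and q_Z = (61 - 2q_H)/6.
Solving the pair: q_H = 38/7, q_Z = 117/14.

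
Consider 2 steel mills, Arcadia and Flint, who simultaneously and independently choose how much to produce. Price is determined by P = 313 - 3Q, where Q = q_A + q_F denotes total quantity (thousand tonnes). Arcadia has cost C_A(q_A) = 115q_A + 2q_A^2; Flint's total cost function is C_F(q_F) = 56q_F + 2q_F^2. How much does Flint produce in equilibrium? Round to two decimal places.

Arcadia's profit: π_A = (313 - 3Q)q_A - (115q_A + 2q_A²). Setting ∂π_A/∂q_A = 0: 198 - 10q_A - 3(q_F) = 0.
Flint's profit: π_F = (313 - 3Q)q_F - (56q_F + 2q_F²). Setting ∂π_F/∂q_F = 0: 257 - 10q_F - 3(q_A) = 0.
So q_A = (198 - 3q_F)/10 and q_F = (257 - 3q_A)/10.
Solving the pair: q_A = 93/7, q_F = 152/7.

21.71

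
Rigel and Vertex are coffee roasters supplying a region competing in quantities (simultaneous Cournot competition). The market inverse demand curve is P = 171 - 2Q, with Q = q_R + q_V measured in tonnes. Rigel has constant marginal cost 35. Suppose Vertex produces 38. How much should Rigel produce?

With the rival's output fixed at 38, Rigel's profit is π_R = (171 - 2·38 - 2q_R)q_R - (35q_R) = (95 - 2q_R)q_R - (35q_R).
∂π_R/∂q_R = 60 - 4q_R = 0, so q_R = 15.

15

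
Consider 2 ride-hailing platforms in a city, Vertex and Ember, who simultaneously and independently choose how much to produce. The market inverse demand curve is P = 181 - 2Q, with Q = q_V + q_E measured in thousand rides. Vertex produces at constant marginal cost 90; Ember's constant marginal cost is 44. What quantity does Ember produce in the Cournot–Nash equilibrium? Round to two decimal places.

30.50

Vertex's profit: π_V = (181 - 2Q)q_V - (90q_V). Setting ∂π_V/∂q_V = 0: 91 - 4q_V - 2(q_E) = 0.
Ember's profit: π_E = (181 - 2Q)q_E - (44q_E). Setting ∂π_E/∂q_E = 0: 137 - 4q_E - 2(q_V) = 0.
Rearranging gives the reaction functions q_V = (91 - 2q_E)/4 and q_E = (137 - 2q_V)/4.
Substituting one into the other gives q_V = 15/2 and q_E = 61/2.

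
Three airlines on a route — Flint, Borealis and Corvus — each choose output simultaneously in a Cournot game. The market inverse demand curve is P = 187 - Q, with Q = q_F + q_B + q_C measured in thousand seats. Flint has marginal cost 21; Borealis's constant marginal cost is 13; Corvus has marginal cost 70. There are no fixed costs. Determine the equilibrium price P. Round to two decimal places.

Flint's profit: π_F = (187 - Q)q_F - (21q_F). Setting ∂π_F/∂q_F = 0: 166 - 2q_F - (q_B + q_C) = 0.
Borealis's first-order condition: 174 - 2q_B - (q_F + q_C) = 0.
Corvus's first-order condition: 117 - 2q_C - (q_F + q_B) = 0.
Summing all 3 equations gives 457 − 4Q = 0, hence Q = 457/4.
Back-substituting: q_F = (166 − 457/4) = 207/4, q_B = (174 − 457/4) = 239/4, q_C = (117 − 457/4) = 11/4.
Total output Q = 457/4, so price P = 187 - 457/4 = 291/4.

72.75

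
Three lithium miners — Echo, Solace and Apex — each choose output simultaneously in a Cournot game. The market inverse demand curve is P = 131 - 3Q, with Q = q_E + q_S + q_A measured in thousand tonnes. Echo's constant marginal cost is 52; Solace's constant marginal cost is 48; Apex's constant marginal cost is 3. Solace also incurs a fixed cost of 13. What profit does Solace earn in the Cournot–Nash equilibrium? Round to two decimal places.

Echo's profit: π_E = (131 - 3Q)q_E - (52q_E). Setting ∂π_E/∂q_E = 0: 79 - 6q_E - 3(q_S + q_A) = 0.
Solace's profit: π_S = (131 - 3Q)q_S - (48q_S). Setting ∂π_S/∂q_S = 0: 83 - 6q_S - 3(q_E + q_A) = 0.
Apex's profit: π_A = (131 - 3Q)q_A - (3q_A). Setting ∂π_A/∂q_A = 0: 128 - 6q_A - 3(q_E + q_S) = 0.
Adding the 3 conditions: 290 − 6Q − 6Q = 0, i.e. Q = 145/6.
Back-substituting: q_E = (79 − 145/2)/3 = 13/6, q_S = (83 − 145/2)/3 = 7/2, q_A = (128 − 145/2)/3 = 37/2.
Price P = 131 - 3·(145/6) = 117/2.
Solace's profit: (117/2 - 48)·(7/2) - 13 = 95/4.

23.75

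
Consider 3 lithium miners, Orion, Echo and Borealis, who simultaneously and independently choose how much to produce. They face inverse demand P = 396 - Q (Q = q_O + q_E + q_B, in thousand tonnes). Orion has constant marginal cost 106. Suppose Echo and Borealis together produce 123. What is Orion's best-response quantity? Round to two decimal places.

83.50

With rivals' combined output fixed at 123, Orion's profit is π_O = (396 - 123 - q_O)q_O - (106q_O) = (273 - q_O)q_O - (106q_O).
∂π_O/∂q_O = 167 - 2q_O = 0, so q_O = 167/2.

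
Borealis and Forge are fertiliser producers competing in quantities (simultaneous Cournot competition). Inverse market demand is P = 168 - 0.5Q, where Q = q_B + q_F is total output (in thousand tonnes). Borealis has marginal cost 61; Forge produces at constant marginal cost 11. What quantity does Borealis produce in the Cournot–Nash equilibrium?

Borealis's profit: π_B = (168 - 0.5Q)q_B - (61q_B). Setting ∂π_B/∂q_B = 0: 107 - q_B - (1/2)(q_F) = 0.
Forge's profit: π_F = (168 - 0.5Q)q_F - (11q_F). Setting ∂π_F/∂q_F = 0: 157 - q_F - (1/2)(q_B) = 0.
Best responses: q_B = (107 - (1/2)q_F), q_F = (157 - (1/2)q_B).
Substituting one into the other gives q_B = 38 and q_F = 138.

38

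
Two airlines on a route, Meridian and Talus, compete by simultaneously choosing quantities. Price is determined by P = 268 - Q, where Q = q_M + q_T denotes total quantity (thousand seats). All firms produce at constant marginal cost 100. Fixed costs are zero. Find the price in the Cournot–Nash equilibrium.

156

Each firm earns π_i = (268 - Q)q_i - 100q_i.
First-order condition (treating rivals' output as given): 168 - 2q_i - q_j = 0.
With identical firms every q_j equals q_i, so q_j = q_i and 168 = 3q_i, giving q_i = 56.
Total output Q = 112, so price P = 268 - 112 = 156.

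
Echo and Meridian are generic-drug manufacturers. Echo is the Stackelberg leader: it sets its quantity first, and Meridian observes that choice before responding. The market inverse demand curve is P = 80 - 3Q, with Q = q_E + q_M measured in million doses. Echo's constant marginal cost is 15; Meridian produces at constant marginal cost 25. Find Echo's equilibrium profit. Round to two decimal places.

The follower Meridian best-responds to any q_E: π_M = (80 - 3Q)q_M - 25q_M.
∂π_M/∂q_M = 55 - 3q_E - 6q_M = 0 gives the reaction function q_M = (55 - 3q_E)/6.
Echo substitutes q_M(q_E) into its own profit: π_E = q_E(80 - 3q_E - (55 - 3q_E)/2) - 15q_E = (105/2 - (3/2)q_E)q_E - 15q_E.
Leader FOC: 75/2 - 3q_E = 0, so q_E = 25/2.
Then q_M = (55 - 3·(25/2))/6 = 35/12.
Price P = 80 - 3·(185/12) = 135/4.
Echo's profit: (135/4 - 15)·(25/2) = 1875/8.

234.38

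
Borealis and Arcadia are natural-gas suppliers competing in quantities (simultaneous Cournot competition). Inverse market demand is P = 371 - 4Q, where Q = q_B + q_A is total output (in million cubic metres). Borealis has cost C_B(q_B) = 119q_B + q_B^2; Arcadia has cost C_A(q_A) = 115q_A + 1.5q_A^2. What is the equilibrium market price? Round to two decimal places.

Borealis's profit: π_B = (371 - 4Q)q_B - (119q_B + q_B²). Setting ∂π_B/∂q_B = 0: 252 - 10q_B - 4(q_A) = 0.
Arcadia's profit: π_A = (371 - 4Q)q_A - (115q_A + (3/2)q_A²). Setting ∂π_A/∂q_A = 0: 256 - 11q_A - 4(q_B) = 0.
So q_B = (252 - 4q_A)/10 and q_A = (256 - 4q_B)/11.
Solving the pair: q_B = 874/47, q_A = 776/47.
Total output Q = 1650/47, so price P = 371 - 4·(1650/47) = 230.5745.

230.57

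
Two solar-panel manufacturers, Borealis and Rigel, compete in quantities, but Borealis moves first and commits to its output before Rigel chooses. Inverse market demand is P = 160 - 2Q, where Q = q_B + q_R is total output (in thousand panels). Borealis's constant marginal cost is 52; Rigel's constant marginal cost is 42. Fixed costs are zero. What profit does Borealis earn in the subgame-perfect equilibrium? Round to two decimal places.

600.25

The follower Rigel best-responds to any q_B: π_R = (160 - 2Q)q_R - 42q_R.
Follower FOC: 118 - 2q_B - 4q_R = 0, so q_R(q_B) = (118 - 2q_B)/4.
The leader anticipates this reaction. Substituting into P = 160 - 2Q gives P = 101 - q_B, so π_B = (101 - q_B)q_B - 52q_B.
The leader's first-order condition 49 - 2q_B = 0 yields q_B = 49/2.
Then q_R = (118 - 2·(49/2))/4 = 69/4.
Price P = 160 - 2·(167/4) = 153/2.
Borealis's profit: (153/2 - 52)·(49/2) = 600.2500.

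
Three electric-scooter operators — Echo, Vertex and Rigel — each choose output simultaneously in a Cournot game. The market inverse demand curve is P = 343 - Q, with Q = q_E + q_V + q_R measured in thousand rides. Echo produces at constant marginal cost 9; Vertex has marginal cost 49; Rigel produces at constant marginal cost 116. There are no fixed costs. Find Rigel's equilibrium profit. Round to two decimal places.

Echo's profit: π_E = (343 - Q)q_E - (9q_E). Setting ∂π_E/∂q_E = 0: 334 - 2q_E - (q_V + q_R) = 0.
Vertex's profit: π_V = (343 - Q)q_V - (49q_V). Setting ∂π_V/∂q_V = 0: 294 - 2q_V - (q_E + q_R) = 0.
Rigel's profit: π_R = (343 - Q)q_R - (116q_R). Setting ∂π_R/∂q_R = 0: 227 - 2q_R - (q_E + q_V) = 0.
Adding the 3 conditions: 855 − 2Q − 2Q = 0, i.e. Q = 855/4.
Back-substituting: q_E = (334 − 855/4) = 481/4, q_V = (294 − 855/4) = 321/4, q_R = (227 − 855/4) = 53/4.
Price P = 343 - 855/4 = 517/4.
Rigel's profit: (517/4 - 116)·(53/4) = 175.5625.

175.56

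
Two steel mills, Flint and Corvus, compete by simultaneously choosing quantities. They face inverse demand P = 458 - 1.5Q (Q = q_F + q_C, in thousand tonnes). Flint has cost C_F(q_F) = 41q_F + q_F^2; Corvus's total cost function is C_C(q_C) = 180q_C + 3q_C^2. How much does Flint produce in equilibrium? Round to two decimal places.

Flint's profit: π_F = (458 - 1.5Q)q_F - (41q_F + q_F²). Setting ∂π_F/∂q_F = 0: 417 - 5q_F - (3/2)(q_C) = 0.
Corvus's profit: π_C = (458 - 1.5Q)q_C - (180q_C + 3q_C²). Setting ∂π_C/∂q_C = 0: 278 - 9q_C - (3/2)(q_F) = 0.
So q_F = (417 - (3/2)q_C)/5 and q_C = (278 - (3/2)q_F)/9.
Substituting one into the other gives q_F = 78.0351 and q_C = 17.8830.

78.04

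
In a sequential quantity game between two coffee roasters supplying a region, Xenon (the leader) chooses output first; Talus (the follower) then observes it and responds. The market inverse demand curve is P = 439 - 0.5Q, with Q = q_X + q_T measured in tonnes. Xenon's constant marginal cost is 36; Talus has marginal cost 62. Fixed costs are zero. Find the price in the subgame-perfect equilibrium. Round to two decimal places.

The follower Talus best-responds to any q_X: π_T = (439 - 0.5Q)q_T - 62q_T.
Follower FOC: 377 - (1/2)q_X - q_T = 0, so q_T(q_X) = (377 - (1/2)q_X).
The leader anticipates this reaction. Substituting into P = 439 - 0.5Q gives P = 501/2 - (1/4)q_X, so π_X = (501/2 - (1/4)q_X)q_X - 36q_X.
The leader's first-order condition 429/2 - (1/2)q_X = 0 yields q_X = 429.
Then q_T = (377 - (1/2)·429) = 325/2.
Total output Q = 1183/2, so price P = 439 - (1/2)·(1183/2) = 573/4.

143.25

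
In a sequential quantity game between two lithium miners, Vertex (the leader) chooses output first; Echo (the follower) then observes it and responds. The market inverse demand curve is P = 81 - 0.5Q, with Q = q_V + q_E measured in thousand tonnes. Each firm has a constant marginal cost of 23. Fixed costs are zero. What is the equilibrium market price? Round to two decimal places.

The follower Echo best-responds to any q_V: π_E = (81 - 0.5Q)q_E - 23q_E.
∂π_E/∂q_E = 58 - (1/2)q_V - q_E = 0 gives the reaction function q_E = (58 - (1/2)q_V).
Vertex substitutes q_E(q_V) into its own profit: π_V = q_V(81 - (1/2)q_V - (58 - (1/2)q_V)/2) - 23q_V = (52 - (1/4)q_V)q_V - 23q_V.
The leader's first-order condition 29 - (1/2)q_V = 0 yields q_V = 58.
Then q_E = (58 - (1/2)·58) = 29.
Total output Q = 87, so price P = 81 - (1/2)·87 = 75/2.

37.50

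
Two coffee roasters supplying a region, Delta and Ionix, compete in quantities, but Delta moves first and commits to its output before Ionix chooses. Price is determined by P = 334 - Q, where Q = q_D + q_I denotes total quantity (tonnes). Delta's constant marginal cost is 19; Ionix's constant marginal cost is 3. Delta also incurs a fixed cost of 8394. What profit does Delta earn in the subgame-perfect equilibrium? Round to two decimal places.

2781.13

The follower Ionix best-responds to any q_D: π_I = (334 - Q)q_I - 3q_I.
Setting the follower's marginal profit to zero, 331 - q_D - 2q_I = 0, i.e. q_I = (331 - q_D)/2.
The leader anticipates this reaction. Substituting into P = 334 - Q gives P = 337/2 - (1/2)q_D, so π_D = (337/2 - (1/2)q_D)q_D - 19q_D.
The leader's first-order condition 299/2 - q_D = 0 yields q_D = 299/2.
Then q_I = (331 - 299/2)/2 = 363/4.
Price P = 334 - 961/4 = 375/4.
Delta's profit: (375/4 - 19)·(299/2) - 8394 = 2781.1250.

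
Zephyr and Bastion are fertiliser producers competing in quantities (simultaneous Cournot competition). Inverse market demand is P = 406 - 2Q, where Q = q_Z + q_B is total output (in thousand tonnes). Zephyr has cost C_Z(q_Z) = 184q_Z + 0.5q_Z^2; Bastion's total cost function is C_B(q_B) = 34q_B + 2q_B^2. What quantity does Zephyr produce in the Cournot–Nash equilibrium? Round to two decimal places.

Zephyr's profit: π_Z = (406 - 2Q)q_Z - (184q_Z + (1/2)q_Z²). Setting ∂π_Z/∂q_Z = 0: 222 - 5q_Z - 2(q_B) = 0.
Bastion's first-order condition: 372 - 8q_B - 2(q_Z) = 0.
So q_Z = (222 - 2q_B)/5 and q_B = (372 - 2q_Z)/8.
Solving the pair: q_Z = 86/3, q_B = 118/3.

28.67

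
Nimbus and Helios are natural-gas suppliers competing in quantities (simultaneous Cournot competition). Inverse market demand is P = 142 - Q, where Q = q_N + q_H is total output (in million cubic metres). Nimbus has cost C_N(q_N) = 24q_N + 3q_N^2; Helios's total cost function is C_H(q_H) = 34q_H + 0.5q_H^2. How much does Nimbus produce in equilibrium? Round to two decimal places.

Nimbus's profit: π_N = (142 - Q)q_N - (24q_N + 3q_N²). Setting ∂π_N/∂q_N = 0: 118 - 8q_N - (q_H) = 0.
Helios's profit: π_H = (142 - Q)q_H - (34q_H + (1/2)q_H²). Setting ∂π_H/∂q_H = 0: 108 - 3q_H - (q_N) = 0.
Best responses: q_N = (118 - q_H)/8, q_H = (108 - q_N)/3.
Solving the pair: q_N = 246/23, q_H = 746/23.

10.70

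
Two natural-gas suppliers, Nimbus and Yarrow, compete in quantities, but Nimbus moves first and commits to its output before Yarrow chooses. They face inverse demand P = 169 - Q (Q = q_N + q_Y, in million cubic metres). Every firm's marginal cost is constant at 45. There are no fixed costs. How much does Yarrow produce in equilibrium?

The follower Yarrow best-responds to any q_N: π_Y = (169 - Q)q_Y - 45q_Y.
∂π_Y/∂q_Y = 124 - q_N - 2q_Y = 0 gives the reaction function q_Y = (124 - q_N)/2.
The leader anticipates this reaction. Substituting into P = 169 - Q gives P = 107 - (1/2)q_N, so π_N = (107 - (1/2)q_N)q_N - 45q_N.
The leader's first-order condition 62 - q_N = 0 yields q_N = 62.
Then q_Y = (124 - 62)/2 = 31.

31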